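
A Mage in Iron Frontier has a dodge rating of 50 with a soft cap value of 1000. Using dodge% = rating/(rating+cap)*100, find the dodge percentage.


dodge% = 50 / (50 + 1000) * 100
= 50 / 1050 * 100
= 0.047619 * 100
= 4.76%

4.76%


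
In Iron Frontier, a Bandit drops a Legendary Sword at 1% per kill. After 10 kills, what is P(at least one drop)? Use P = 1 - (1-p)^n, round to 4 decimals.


P(at least one) = 1 - P(none) = 1 - (1-p)^n
p = 1/100 = 0.01
1 - p = 0.99
(1 - p)^10 = 0.99^10 = 0.904382
P(at least one) = 1 - 0.904382 = 0.0956

0.0956


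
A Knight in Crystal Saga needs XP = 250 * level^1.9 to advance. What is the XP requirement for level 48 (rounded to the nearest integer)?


XP = 250 * level^1.9
Substitute level = 48:
XP = 250 * 48^1.9
= 250 * 1564.43798
= 391109

391109 XP


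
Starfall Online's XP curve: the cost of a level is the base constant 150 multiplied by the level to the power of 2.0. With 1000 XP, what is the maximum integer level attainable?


XP = 150 * level^2.0, so level = (XP / 150)^(1/2.0)
= (1000 / 150)^(1/2.0)
= 6.6667^0.5
= 2.582
Floor: level = 2

level 2


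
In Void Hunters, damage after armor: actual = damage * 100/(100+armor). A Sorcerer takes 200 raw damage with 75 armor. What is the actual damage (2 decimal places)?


actual = 200 * 100 / (100 + 75)
= 200 * 100 / 175
= 20000 / 175
= 114.29

114.29 damage


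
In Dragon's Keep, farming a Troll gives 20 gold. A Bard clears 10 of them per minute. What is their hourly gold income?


Gold per minute = 20 * 10 = 200
Gold per hour = 200 * 60 = 12000

12000 gold/hour


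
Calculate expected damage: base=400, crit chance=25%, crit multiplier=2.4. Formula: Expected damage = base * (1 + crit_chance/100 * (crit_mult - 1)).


E[dmg] = base * (1 + crit_chance * (crit_mult - 1))
cc as decimal = 25/100 = 0.25
cm - 1 = 2.4 - 1 = 1.4
Bonus factor = 0.25 * 1.4 = 0.35
Total multiplier = 1 + 0.35 = 1.35
Expected damage = 400 * 1.35 = 540.00

540.00 damage


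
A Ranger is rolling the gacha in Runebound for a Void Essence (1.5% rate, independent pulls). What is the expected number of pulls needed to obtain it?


Expected pulls for a geometric distribution = 1/p = 100 / rate%
= 100 / 1.5
= 66.67

66.67 pulls


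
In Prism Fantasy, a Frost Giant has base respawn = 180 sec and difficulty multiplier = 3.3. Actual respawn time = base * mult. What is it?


Respawn time = base * multiplier
= 180 * 3.3
= 594.0 seconds

594.0 seconds


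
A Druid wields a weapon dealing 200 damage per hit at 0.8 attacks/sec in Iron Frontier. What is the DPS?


DPS = damage * attack_speed
= 200 * 0.8
= 160.0

160.0 DPS


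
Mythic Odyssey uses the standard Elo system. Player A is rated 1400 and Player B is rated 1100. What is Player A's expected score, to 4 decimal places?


Elo expected score: Ea = 1/(1 + 10^((Rb-Ra)/400))
Rb - Ra = 1100 - 1400 = -300
(Rb-Ra)/400 = -300/400 = -0.75
10^-0.75 = 0.177828
Ea = 1/(1 + 0.177828) = 1/1.177828 = 0.8490

0.8490


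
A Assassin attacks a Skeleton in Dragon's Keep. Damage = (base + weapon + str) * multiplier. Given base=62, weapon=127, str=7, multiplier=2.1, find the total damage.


Sum base + weapon + str = 62 + 127 + 7 = 196
Multiply by 2.1:
196 * 2.1 = 411.6

411.6 damage


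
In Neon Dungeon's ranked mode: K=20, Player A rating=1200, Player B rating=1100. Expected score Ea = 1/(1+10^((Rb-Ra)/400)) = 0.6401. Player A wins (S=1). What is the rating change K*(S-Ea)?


Elo update: delta = K * (S - Ea), where S = 1 (wins)
S - Ea = 1 - 0.6401 = 0.3599
Rating change = 20 * 0.3599
= 7.20

7.20 rating points


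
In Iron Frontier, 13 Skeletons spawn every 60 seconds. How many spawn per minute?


Spawns per minute = count * (60 / interval)
= 13 * (60 / 60)
= 13 * 1.0
= 13.0

13.0 per minute


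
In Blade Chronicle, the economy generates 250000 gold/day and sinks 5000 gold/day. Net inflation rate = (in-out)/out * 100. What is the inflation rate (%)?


Net gold = 250000 - 5000 = 245000
Inflation rate = net / sunk * 100 = 245000 / 5000 * 100
= 49.0 * 100
= 4900.00%

4900.00%


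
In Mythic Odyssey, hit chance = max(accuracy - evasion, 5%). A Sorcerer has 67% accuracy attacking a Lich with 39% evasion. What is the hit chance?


accuracy - evasion = 67 - 39 = 28
Apply floor: max(28, 5) = 28
Hit chance = 28%

28%


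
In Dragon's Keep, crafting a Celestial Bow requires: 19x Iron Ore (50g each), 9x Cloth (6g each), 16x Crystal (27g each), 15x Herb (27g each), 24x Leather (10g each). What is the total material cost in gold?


Cost breakdown:
  Iron Ore: 19 * 50 = 950
  Cloth: 9 * 6 = 54
  Crystal: 16 * 27 = 432
  Herb: 15 * 27 = 405
  Leather: 24 * 10 = 240
Total = 950 + 54 + 432 + 405 + 240 = 2081

2081 gold


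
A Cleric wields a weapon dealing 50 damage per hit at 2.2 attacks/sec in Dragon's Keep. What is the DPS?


DPS = damage * attack_speed
= 50 * 2.2
= 110.0

110.0 DPS


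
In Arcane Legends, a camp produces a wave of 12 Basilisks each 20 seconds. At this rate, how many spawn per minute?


Spawns per minute = count * (60 / interval)
= 12 * (60 / 20)
= 12 * 3.0
= 36.0

36.0 per minute


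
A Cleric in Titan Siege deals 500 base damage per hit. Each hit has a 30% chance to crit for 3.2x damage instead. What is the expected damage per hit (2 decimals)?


E[dmg] = base * (1 + crit_chance * (crit_mult - 1))
cc as decimal = 30/100 = 0.3
cm - 1 = 3.2 - 1 = 2.2
Bonus factor = 0.3 * 2.2 = 0.66
Total multiplier = 1 + 0.66 = 1.66
Expected damage = 500 * 1.66 = 830.00

830.00 damage


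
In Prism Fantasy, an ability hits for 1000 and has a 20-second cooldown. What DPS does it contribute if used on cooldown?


DPS = damage / cooldown
= 1000 / 20
= 50.00

50.00 DPS


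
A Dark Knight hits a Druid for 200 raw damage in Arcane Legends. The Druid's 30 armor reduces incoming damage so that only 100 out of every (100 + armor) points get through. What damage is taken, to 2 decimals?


actual = 200 * 100 / (100 + 30)
= 200 * 100 / 130
= 20000 / 130
= 153.85

153.85 damage


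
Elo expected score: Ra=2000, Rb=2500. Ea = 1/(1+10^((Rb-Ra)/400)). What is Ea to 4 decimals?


Elo expected score: Ea = 1/(1 + 10^((Rb-Ra)/400))
Rb - Ra = 2500 - 2000 = 500
(Rb-Ra)/400 = 500/400 = 1.25
10^1.25 = 17.782794
Ea = 1/(1 + 17.782794) = 1/18.782794 = 0.0532

0.0532


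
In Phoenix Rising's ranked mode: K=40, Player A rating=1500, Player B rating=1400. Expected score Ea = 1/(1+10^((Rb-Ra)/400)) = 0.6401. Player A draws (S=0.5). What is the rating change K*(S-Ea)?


Elo update: delta = K * (S - Ea), where S = 0.5 (draws)
S - Ea = 0.5 - 0.6401 = -0.1401
Rating change = 40 * -0.1401
= -5.60

-5.60 rating points


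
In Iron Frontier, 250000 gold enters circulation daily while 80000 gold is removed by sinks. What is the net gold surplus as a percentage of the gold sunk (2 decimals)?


Net gold = 250000 - 80000 = 170000
Inflation rate = net / sunk * 100 = 170000 / 80000 * 100
= 2.125 * 100
= 212.50%

212.50%


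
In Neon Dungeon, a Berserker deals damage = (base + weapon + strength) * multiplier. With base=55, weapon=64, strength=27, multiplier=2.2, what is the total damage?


Sum base + weapon + str = 55 + 64 + 27 = 146
Multiply by 2.2:
146 * 2.2 = 321.2

321.2 damage


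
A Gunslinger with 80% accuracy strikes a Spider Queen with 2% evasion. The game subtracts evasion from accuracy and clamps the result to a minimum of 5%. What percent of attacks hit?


accuracy - evasion = 80 - 2 = 78
Apply floor: max(78, 5) = 78
Hit chance = 78%

78%


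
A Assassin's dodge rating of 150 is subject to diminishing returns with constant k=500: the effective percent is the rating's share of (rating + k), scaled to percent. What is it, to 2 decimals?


effective% = rating / (rating + k) * 100
= 150 / (150 + 500) * 100
= 150 / 650 * 100
= 0.230769 * 100
= 23.08%

23.08%


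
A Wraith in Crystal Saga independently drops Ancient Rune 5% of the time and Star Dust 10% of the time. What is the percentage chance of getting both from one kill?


For independent events, P(both) = P(A) * P(B)
= 5% * 10%
= 50 / 100 %
= 0.5%

0.5%


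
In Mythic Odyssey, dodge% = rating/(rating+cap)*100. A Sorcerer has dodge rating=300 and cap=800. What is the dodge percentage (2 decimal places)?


dodge% = 300 / (300 + 800) * 100
= 300 / 1100 * 100
= 0.272727 * 100
= 27.27%

27.27%


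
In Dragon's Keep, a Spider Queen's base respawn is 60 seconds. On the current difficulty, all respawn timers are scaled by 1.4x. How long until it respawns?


Respawn time = base * multiplier
= 60 * 1.4
= 84.0 seconds

84.0 seconds


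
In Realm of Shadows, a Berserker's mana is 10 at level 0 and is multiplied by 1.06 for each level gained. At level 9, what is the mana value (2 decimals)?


value = base * growth^level
= 10 * 1.06^9
= 10 * 1.689479
= 16.89

16.89 mana


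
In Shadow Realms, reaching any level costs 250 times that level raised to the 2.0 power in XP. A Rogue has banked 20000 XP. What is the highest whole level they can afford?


XP = 250 * level^2.0, so level = (XP / 250)^(1/2.0)
= (20000 / 250)^(1/2.0)
= 80.0^0.5
= 8.9443
Floor: level = 8

level 8


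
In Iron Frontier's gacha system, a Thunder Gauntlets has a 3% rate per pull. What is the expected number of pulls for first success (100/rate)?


Expected pulls for a geometric distribution = 1/p = 100 / rate%
= 100 / 3
= 33.33

33.33 pulls


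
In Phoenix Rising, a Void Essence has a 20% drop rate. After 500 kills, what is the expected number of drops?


Expected drops = kills * (drop_rate / 100)
= 500 * (20 / 100)
= 500 * 0.2
= 100.0

100.0 drops


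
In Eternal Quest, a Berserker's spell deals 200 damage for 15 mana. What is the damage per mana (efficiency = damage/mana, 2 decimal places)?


Efficiency = damage / mana
= 200 / 15
= 13.33

13.33 dmg/mana


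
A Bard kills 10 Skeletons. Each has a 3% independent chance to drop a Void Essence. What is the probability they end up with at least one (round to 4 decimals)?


P(at least one) = 1 - P(none) = 1 - (1-p)^n
p = 3/100 = 0.03
1 - p = 0.97
(1 - p)^10 = 0.97^10 = 0.737424
P(at least one) = 1 - 0.737424 = 0.2626

0.2626


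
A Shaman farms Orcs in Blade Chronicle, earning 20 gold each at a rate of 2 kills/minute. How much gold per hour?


Gold per minute = 20 * 2 = 40
Gold per hour = 40 * 60 = 2400

2400 gold/hour


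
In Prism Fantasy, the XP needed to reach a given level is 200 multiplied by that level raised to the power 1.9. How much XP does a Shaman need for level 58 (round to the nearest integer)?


XP = 200 * level^1.9
Substitute level = 58:
XP = 200 * 58^1.9
= 200 * 2241.3681
= 448274

448274 XP


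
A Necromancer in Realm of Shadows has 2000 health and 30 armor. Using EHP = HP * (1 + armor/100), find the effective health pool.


EHP = 2000 * (1 + 30/100)
= 2000 * (1 + 0.3)
= 2000 * 1.3
= 2600.0

2600.0 EHP


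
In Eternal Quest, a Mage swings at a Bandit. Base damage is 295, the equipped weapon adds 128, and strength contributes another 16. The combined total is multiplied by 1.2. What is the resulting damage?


Sum base + weapon + str = 295 + 128 + 16 = 439
Multiply by 1.2:
439 * 1.2 = 526.8

526.8 damage


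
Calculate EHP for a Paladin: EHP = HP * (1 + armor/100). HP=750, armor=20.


EHP = 750 * (1 + 20/100)
= 750 * (1 + 0.2)
= 750 * 1.2
= 900.0

900.0 EHP


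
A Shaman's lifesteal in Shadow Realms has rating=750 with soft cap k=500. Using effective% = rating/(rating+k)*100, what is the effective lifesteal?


effective% = rating / (rating + k) * 100
= 750 / (750 + 500) * 100
= 750 / 1250 * 100
= 0.6 * 100
= 60.00%

60.00%


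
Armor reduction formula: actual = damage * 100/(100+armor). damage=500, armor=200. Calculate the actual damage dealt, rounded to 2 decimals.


actual = 500 * 100 / (100 + 200)
= 500 * 100 / 300
= 50000 / 300
= 166.67

166.67 damage


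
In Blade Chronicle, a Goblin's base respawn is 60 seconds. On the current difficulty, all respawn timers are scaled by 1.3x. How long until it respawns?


Respawn time = base * multiplier
= 60 * 1.3
= 78.0 seconds

78.0 seconds


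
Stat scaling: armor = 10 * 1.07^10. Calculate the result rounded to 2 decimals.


value = base * growth^level
= 10 * 1.07^10
= 10 * 1.967151
= 19.67

19.67 armor


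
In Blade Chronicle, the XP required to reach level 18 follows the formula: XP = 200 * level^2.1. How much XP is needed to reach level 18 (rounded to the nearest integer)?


XP = 200 * level^2.1
Substitute level = 18:
XP = 200 * 18^2.1
= 200 * 432.5858
= 86517

86517 XP


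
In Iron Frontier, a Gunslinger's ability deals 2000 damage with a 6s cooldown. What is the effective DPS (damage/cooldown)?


DPS = damage / cooldown
= 2000 / 6
= 333.33

333.33 DPS


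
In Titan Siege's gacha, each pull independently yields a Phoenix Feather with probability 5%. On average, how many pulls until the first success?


Expected pulls for a geometric distribution = 1/p = 100 / rate%
= 100 / 5
= 20.0

20.0 pulls


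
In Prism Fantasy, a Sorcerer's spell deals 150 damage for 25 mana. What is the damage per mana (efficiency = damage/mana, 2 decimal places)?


Efficiency = damage / mana
= 150 / 25
= 6.00

6.00 dmg/mana


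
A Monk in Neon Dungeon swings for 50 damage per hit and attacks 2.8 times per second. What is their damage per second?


DPS = damage * attack_speed
= 50 * 2.8
= 140.0

140.0 DPS


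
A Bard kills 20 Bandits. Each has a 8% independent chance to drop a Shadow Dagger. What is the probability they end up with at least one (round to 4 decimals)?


P(at least one) = 1 - P(none) = 1 - (1-p)^n
p = 8/100 = 0.08
1 - p = 0.92
(1 - p)^20 = 0.92^20 = 0.188693
P(at least one) = 1 - 0.188693 = 0.8113

0.8113


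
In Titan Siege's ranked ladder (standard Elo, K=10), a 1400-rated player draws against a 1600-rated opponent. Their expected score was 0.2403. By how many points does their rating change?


Elo update: delta = K * (S - Ea), where S = 0.5 (draws)
S - Ea = 0.5 - 0.2403 = 0.2597
Rating change = 10 * 0.2597
= 2.60

2.60 rating points


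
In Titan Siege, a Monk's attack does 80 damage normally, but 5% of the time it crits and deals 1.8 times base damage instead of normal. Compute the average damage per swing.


E[dmg] = base * (1 + crit_chance * (crit_mult - 1))
cc as decimal = 5/100 = 0.05
cm - 1 = 1.8 - 1 = 0.8
Bonus factor = 0.05 * 0.8 = 0.04
Total multiplier = 1 + 0.04 = 1.04
Expected damage = 80 * 1.04 = 83.20

83.20 damage


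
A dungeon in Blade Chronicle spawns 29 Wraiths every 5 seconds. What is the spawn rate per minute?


Spawns per minute = count * (60 / interval)
= 29 * (60 / 5)
= 29 * 12.0
= 348.0

348.0 per minute


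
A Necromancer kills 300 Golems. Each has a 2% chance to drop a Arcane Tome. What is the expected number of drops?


Expected drops = kills * (drop_rate / 100)
= 300 * (2 / 100)
= 300 * 0.02
= 6.0

6.0 drops


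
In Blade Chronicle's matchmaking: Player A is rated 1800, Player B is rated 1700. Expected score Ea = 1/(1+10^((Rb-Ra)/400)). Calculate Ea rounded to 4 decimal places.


Elo expected score: Ea = 1/(1 + 10^((Rb-Ra)/400))
Rb - Ra = 1700 - 1800 = -100
(Rb-Ra)/400 = -100/400 = -0.25
10^-0.25 = 0.562341
Ea = 1/(1 + 0.562341) = 1/1.562341 = 0.6401

0.6401


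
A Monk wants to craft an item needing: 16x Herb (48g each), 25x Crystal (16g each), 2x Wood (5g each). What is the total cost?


Cost breakdown:
  Herb: 16 * 48 = 768
  Crystal: 25 * 16 = 400
  Wood: 2 * 5 = 10
Total = 768 + 400 + 10 = 1178

1178 gold


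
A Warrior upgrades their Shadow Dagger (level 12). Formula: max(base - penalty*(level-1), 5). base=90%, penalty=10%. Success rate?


raw_rate = 90 - 10 * (12 - 1)
= 90 - 10 * 11
= 90 - 110
= -20
Apply floor: max(-20, 5) = 5%

5%


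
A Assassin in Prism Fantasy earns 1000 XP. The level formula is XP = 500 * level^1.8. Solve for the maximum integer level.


XP = 500 * level^1.8, so level = (XP / 500)^(1/1.8)
= (1000 / 500)^(1/1.8)
= 2.0^0.5556
= 1.4697
Floor: level = 1

level 1


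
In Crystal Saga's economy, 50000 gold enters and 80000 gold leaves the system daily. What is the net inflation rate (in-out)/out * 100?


Net gold = 50000 - 80000 = -30000
Inflation rate = net / sunk * 100 = -30000 / 80000 * 100
= -0.375 * 100
= -37.50%

-37.50%


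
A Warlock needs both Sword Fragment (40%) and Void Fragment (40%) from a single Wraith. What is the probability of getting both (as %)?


For independent events, P(both) = P(A) * P(B)
= 40% * 40%
= 1600 / 100 %
= 16.0%

16.0%


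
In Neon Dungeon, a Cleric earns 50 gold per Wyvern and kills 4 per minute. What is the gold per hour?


Gold per minute = 50 * 4 = 200
Gold per hour = 200 * 60 = 12000

12000 gold/hour


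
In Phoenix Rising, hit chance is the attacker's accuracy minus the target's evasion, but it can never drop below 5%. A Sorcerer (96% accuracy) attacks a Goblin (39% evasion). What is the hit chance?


accuracy - evasion = 96 - 39 = 57
Apply floor: max(57, 5) = 57
Hit chance = 57%

57%


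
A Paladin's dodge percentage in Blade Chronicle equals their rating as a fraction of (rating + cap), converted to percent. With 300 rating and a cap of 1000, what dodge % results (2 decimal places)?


dodge% = 300 / (300 + 1000) * 100
= 300 / 1300 * 100
= 0.230769 * 100
= 23.08%

23.08%


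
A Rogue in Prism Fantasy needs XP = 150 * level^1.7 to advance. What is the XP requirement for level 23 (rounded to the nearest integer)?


XP = 150 * level^1.7
Substitute level = 23:
XP = 150 * 23^1.7
= 150 * 206.5082
= 30976

30976 XP


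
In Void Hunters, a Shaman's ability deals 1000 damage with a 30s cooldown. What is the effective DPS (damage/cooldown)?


DPS = damage / cooldown
= 1000 / 30
= 33.33

33.33 DPS


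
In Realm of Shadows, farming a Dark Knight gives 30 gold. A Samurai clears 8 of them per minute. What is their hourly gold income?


Gold per minute = 30 * 8 = 240
Gold per hour = 240 * 60 = 14400

14400 gold/hour


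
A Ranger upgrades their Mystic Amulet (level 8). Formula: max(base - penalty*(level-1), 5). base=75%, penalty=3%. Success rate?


raw_rate = 75 - 3 * (8 - 1)
= 75 - 3 * 7
= 75 - 21
= 54
Apply floor: max(54, 5) = 54%

54%


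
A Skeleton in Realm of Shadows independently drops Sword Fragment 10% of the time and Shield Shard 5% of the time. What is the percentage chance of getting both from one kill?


For independent events, P(both) = P(A) * P(B)
= 10% * 5%
= 50 / 100 %
= 0.5%

0.5%


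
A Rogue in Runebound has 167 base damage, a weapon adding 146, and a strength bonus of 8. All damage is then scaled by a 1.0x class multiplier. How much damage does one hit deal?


Sum base + weapon + str = 167 + 146 + 8 = 321
Multiply by 1.0:
321 * 1.0 = 321.0

321.0 damage


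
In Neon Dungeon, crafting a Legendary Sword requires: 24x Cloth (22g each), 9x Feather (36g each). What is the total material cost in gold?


Cost breakdown:
  Cloth: 24 * 22 = 528
  Feather: 9 * 36 = 324
Total = 528 + 324 = 852

852 gold


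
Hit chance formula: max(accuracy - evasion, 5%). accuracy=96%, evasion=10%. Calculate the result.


accuracy - evasion = 96 - 10 = 86
Apply floor: max(86, 5) = 86
Hit chance = 86%

86%


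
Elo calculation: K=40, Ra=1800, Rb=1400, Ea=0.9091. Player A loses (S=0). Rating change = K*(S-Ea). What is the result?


Elo update: delta = K * (S - Ea), where S = 0 (loses)
S - Ea = 0 - 0.9091 = -0.9091
Rating change = 40 * -0.9091
= -36.36

-36.36 rating points


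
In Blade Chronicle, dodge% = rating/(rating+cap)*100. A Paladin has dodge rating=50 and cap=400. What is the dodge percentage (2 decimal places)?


dodge% = 50 / (50 + 400) * 100
= 50 / 450 * 100
= 0.111111 * 100
= 11.11%

11.11%


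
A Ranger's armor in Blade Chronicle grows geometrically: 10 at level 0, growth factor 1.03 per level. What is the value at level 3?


value = base * growth^level
= 10 * 1.03^3
= 10 * 1.092727
= 10.93

10.93 armor


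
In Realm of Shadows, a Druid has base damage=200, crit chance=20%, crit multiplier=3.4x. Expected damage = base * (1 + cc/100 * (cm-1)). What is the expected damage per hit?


E[dmg] = base * (1 + crit_chance * (crit_mult - 1))
cc as decimal = 20/100 = 0.2
cm - 1 = 3.4 - 1 = 2.4
Bonus factor = 0.2 * 2.4 = 0.48
Total multiplier = 1 + 0.48 = 1.48
Expected damage = 200 * 1.48 = 296.00

296.00 damage


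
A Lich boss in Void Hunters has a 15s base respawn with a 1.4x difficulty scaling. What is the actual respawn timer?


Respawn time = base * multiplier
= 15 * 1.4
= 21.0 seconds

21.0 seconds


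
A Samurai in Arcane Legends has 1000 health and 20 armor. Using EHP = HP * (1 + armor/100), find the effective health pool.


EHP = 1000 * (1 + 20/100)
= 1000 * (1 + 0.2)
= 1000 * 1.2
= 1200.0

1200.0 EHP


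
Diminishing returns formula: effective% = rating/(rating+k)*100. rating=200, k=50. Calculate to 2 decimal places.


effective% = rating / (rating + k) * 100
= 200 / (200 + 50) * 100
= 200 / 250 * 100
= 0.8 * 100
= 80.00%

80.00%


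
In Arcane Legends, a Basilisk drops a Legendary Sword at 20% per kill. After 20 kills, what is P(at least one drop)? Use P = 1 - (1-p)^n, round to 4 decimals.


P(at least one) = 1 - P(none) = 1 - (1-p)^n
p = 20/100 = 0.2
1 - p = 0.8
(1 - p)^20 = 0.8^20 = 0.011529
P(at least one) = 1 - 0.011529 = 0.9885

0.9885


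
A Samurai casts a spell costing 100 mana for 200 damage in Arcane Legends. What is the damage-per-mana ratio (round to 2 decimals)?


Efficiency = damage / mana
= 200 / 100
= 2.00

2.00 dmg/mana


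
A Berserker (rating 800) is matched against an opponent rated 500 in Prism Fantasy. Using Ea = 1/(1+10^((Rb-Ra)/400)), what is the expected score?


Elo expected score: Ea = 1/(1 + 10^((Rb-Ra)/400))
Rb - Ra = 500 - 800 = -300
(Rb-Ra)/400 = -300/400 = -0.75
10^-0.75 = 0.177828
Ea = 1/(1 + 0.177828) = 1/1.177828 = 0.8490

0.8490


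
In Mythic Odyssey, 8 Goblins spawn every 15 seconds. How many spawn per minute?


Spawns per minute = count * (60 / interval)
= 8 * (60 / 15)
= 8 * 4.0
= 32.0

32.0 per minute


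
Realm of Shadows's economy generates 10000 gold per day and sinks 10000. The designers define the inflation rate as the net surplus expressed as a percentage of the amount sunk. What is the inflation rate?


Net gold = 10000 - 10000 = 0
Inflation rate = net / sunk * 100 = 0 / 10000 * 100
= 0.0 * 100
= 0.00%

0.00%


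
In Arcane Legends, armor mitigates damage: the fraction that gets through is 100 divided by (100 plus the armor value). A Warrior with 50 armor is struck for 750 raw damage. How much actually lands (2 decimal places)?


actual = 750 * 100 / (100 + 50)
= 750 * 100 / 150
= 75000 / 150
= 500.00

500.00 damage


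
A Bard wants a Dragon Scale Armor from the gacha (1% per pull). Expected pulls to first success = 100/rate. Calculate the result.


Expected pulls for a geometric distribution = 1/p = 100 / rate%
= 100 / 1
= 100.0

100.0 pulls


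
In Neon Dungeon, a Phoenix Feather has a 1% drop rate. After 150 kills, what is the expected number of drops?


Expected drops = kills * (drop_rate / 100)
= 150 * (1 / 100)
= 150 * 0.01
= 1.5

1.5 drops


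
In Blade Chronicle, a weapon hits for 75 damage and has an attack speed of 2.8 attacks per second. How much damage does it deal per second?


DPS = damage * attack_speed
= 75 * 2.8
= 210.0

210.0 DPS


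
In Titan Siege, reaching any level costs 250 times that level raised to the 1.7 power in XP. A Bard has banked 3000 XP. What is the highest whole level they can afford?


XP = 250 * level^1.7, so level = (XP / 250)^(1/1.7)
= (3000 / 250)^(1/1.7)
= 12.0^0.5882
= 4.3133
Floor: level = 4

level 4


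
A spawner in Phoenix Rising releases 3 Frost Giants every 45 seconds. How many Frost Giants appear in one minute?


Spawns per minute = count * (60 / interval)
= 3 * (60 / 45)
= 3 * 1.3333
= 4.0

4.0 per minute


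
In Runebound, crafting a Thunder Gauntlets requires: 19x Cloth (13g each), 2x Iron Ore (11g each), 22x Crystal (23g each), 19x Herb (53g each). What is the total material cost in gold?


Cost breakdown:
  Cloth: 19 * 13 = 247
  Iron Ore: 2 * 11 = 22
  Crystal: 22 * 23 = 506
  Herb: 19 * 53 = 1007
Total = 247 + 22 + 506 + 1007 = 1782

1782 gold


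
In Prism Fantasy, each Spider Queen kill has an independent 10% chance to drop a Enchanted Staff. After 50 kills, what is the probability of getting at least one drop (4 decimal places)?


P(at least one) = 1 - P(none) = 1 - (1-p)^n
p = 10/100 = 0.1
1 - p = 0.9
(1 - p)^50 = 0.9^50 = 0.005154
P(at least one) = 1 - 0.005154 = 0.9948

0.9948


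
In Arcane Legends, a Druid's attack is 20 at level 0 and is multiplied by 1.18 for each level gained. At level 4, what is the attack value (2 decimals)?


value = base * growth^level
= 20 * 1.18^4
= 20 * 1.938778
= 38.78

38.78 attack


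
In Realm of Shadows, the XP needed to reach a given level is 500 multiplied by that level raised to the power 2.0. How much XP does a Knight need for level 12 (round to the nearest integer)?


XP = 500 * level^2.0
Substitute level = 12:
XP = 500 * 12^2.0
= 500 * 144.0
= 72000

72000 XP


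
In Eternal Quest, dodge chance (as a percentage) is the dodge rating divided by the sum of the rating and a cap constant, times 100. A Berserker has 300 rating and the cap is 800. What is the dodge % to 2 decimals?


dodge% = 300 / (300 + 800) * 100
= 300 / 1100 * 100
= 0.272727 * 100
= 27.27%

27.27%


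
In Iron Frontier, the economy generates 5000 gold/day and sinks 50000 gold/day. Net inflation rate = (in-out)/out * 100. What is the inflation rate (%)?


Net gold = 5000 - 50000 = -45000
Inflation rate = net / sunk * 100 = -45000 / 50000 * 100
= -0.9 * 100
= -90.00%

-90.00%


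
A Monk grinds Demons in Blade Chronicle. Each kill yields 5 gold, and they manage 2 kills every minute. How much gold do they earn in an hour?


Gold per minute = 5 * 2 = 10
Gold per hour = 10 * 60 = 600

600 gold/hour


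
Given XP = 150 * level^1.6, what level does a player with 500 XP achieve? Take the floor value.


XP = 150 * level^1.6, so level = (XP / 150)^(1/1.6)
= (500 / 150)^(1/1.6)
= 3.3333^0.625
= 2.1223
Floor: level = 2

level 2


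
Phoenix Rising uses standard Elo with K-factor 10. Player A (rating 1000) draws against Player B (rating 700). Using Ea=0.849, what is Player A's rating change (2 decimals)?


Elo update: delta = K * (S - Ea), where S = 0.5 (draws)
S - Ea = 0.5 - 0.849 = -0.349
Rating change = 10 * -0.349
= -3.49

-3.49 rating points


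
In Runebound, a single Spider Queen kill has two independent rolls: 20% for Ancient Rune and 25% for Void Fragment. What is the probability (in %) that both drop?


For independent events, P(both) = P(A) * P(B)
= 20% * 25%
= 500 / 100 %
= 5.0%

5.0%


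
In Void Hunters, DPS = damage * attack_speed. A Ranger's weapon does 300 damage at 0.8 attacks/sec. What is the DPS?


DPS = damage * attack_speed
= 300 * 0.8
= 240.0

240.0 DPS


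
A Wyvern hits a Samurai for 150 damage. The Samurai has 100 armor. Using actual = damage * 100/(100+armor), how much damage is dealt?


actual = 150 * 100 / (100 + 100)
= 150 * 100 / 200
= 15000 / 200
= 75.00

75.00 damage


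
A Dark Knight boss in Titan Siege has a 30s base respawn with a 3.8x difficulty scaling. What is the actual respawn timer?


Respawn time = base * multiplier
= 30 * 3.8
= 114.0 seconds

114.0 seconds


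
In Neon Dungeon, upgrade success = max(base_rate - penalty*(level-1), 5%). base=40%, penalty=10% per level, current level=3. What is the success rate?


raw_rate = 40 - 10 * (3 - 1)
= 40 - 10 * 2
= 40 - 20
= 20
Apply floor: max(20, 5) = 20%

20%


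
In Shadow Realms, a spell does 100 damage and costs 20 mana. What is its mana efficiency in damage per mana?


Efficiency = damage / mana
= 100 / 20
= 5.00

5.00 dmg/mana


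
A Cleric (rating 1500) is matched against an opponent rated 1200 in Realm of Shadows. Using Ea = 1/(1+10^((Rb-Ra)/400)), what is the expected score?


Elo expected score: Ea = 1/(1 + 10^((Rb-Ra)/400))
Rb - Ra = 1200 - 1500 = -300
(Rb-Ra)/400 = -300/400 = -0.75
10^-0.75 = 0.177828
Ea = 1/(1 + 0.177828) = 1/1.177828 = 0.8490

0.8490


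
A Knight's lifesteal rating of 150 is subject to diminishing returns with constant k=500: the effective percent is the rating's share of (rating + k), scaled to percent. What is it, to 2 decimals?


effective% = rating / (rating + k) * 100
= 150 / (150 + 500) * 100
= 150 / 650 * 100
= 0.230769 * 100
= 23.08%

23.08%


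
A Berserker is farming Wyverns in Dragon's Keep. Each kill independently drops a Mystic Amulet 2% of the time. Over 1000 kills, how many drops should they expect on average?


Expected drops = kills * (drop_rate / 100)
= 1000 * (2 / 100)
= 1000 * 0.02
= 20.0

20.0 drops


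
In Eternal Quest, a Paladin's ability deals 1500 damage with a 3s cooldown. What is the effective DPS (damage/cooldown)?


DPS = damage / cooldown
= 1500 / 3
= 500.00

500.00 DPS


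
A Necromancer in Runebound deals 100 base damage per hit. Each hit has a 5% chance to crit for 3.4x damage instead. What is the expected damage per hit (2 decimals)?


E[dmg] = base * (1 + crit_chance * (crit_mult - 1))
cc as decimal = 5/100 = 0.05
cm - 1 = 3.4 - 1 = 2.4
Bonus factor = 0.05 * 2.4 = 0.12
Total multiplier = 1 + 0.12 = 1.12
Expected damage = 100 * 1.12 = 112.00

112.00 damage


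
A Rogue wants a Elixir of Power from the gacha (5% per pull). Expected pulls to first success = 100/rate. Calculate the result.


Expected pulls for a geometric distribution = 1/p = 100 / rate%
= 100 / 5
= 20.0

20.0 pulls


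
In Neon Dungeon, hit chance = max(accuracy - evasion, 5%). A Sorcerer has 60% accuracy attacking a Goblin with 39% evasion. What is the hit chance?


accuracy - evasion = 60 - 39 = 21
Apply floor: max(21, 5) = 21
Hit chance = 21%

21%


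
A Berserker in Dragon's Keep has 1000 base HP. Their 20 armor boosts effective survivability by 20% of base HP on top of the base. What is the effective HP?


EHP = 1000 * (1 + 20/100)
= 1000 * (1 + 0.2)
= 1000 * 1.2
= 1200.0

1200.0 EHP


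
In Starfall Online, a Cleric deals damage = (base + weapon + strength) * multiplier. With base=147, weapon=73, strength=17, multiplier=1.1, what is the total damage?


Sum base + weapon + str = 147 + 73 + 17 = 237
Multiply by 1.1:
237 * 1.1 = 260.7

260.7 damage


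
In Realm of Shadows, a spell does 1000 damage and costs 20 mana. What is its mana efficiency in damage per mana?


Efficiency = damage / mana
= 1000 / 20
= 50.00

50.00 dmg/mana


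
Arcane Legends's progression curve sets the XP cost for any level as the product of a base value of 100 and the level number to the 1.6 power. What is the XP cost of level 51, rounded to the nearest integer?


XP = 100 * level^1.6
Substitute level = 51:
XP = 100 * 51^1.6
= 100 * 539.6501
= 53965

53965 XP


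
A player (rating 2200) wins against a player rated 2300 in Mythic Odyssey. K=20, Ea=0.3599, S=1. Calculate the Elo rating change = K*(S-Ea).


Elo update: delta = K * (S - Ea), where S = 1 (wins)
S - Ea = 1 - 0.3599 = 0.6401
Rating change = 20 * 0.6401
= 12.80

12.80 rating points


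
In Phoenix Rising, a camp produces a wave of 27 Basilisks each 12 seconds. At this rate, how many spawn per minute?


Spawns per minute = count * (60 / interval)
= 27 * (60 / 12)
= 27 * 5.0
= 135.0

135.0 per minute


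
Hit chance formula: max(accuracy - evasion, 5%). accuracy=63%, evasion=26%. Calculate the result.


accuracy - evasion = 63 - 26 = 37
Apply floor: max(37, 5) = 37
Hit chance = 37%

37%


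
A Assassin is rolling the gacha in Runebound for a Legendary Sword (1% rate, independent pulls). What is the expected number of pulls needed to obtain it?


Expected pulls for a geometric distribution = 1/p = 100 / rate%
= 100 / 1
= 100.0

100.0 pulls


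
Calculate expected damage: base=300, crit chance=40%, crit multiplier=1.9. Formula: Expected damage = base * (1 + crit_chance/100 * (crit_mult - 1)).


E[dmg] = base * (1 + crit_chance * (crit_mult - 1))
cc as decimal = 40/100 = 0.4
cm - 1 = 1.9 - 1 = 0.9
Bonus factor = 0.4 * 0.9 = 0.36
Total multiplier = 1 + 0.36 = 1.36
Expected damage = 300 * 1.36 = 408.00

408.00 damage


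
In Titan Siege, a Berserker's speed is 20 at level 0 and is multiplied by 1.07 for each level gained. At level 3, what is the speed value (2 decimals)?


value = base * growth^level
= 20 * 1.07^3
= 20 * 1.225043
= 24.50

24.50 speed


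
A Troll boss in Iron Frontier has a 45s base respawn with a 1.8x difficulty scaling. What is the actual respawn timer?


Respawn time = base * multiplier
= 45 * 1.8
= 81.0 seconds

81.0 seconds


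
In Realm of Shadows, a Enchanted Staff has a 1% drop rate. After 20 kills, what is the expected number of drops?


Expected drops = kills * (drop_rate / 100)
= 20 * (1 / 100)
= 20 * 0.01
= 0.2

0.2 drops


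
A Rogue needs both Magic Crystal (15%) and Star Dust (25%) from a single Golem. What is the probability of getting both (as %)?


For independent events, P(both) = P(A) * P(B)
= 15% * 25%
= 375 / 100 %
= 3.75%

3.75%


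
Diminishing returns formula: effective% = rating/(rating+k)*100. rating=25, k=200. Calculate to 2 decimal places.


effective% = rating / (rating + k) * 100
= 25 / (25 + 200) * 100
= 25 / 225 * 100
= 0.111111 * 100
= 11.11%

11.11%


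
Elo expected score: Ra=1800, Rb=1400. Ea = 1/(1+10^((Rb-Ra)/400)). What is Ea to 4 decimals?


Elo expected score: Ea = 1/(1 + 10^((Rb-Ra)/400))
Rb - Ra = 1400 - 1800 = -400
(Rb-Ra)/400 = -400/400 = -1.0
10^-1.0 = 0.1
Ea = 1/(1 + 0.1) = 1/1.1 = 0.9091

0.9091


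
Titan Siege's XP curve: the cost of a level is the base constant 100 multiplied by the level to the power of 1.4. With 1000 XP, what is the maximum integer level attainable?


XP = 100 * level^1.4, so level = (XP / 100)^(1/1.4)
= (1000 / 100)^(1/1.4)
= 10.0^0.7143
= 5.1795
Floor: level = 5

level 5


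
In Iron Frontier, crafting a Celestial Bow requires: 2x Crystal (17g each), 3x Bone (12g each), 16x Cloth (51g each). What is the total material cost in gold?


Cost breakdown:
  Crystal: 2 * 17 = 34
  Bone: 3 * 12 = 36
  Cloth: 16 * 51 = 816
Total = 34 + 36 + 816 = 886

886 gold


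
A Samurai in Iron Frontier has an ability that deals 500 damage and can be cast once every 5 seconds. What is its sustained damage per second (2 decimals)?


DPS = damage / cooldown
= 500 / 5
= 100.00

100.00 DPS


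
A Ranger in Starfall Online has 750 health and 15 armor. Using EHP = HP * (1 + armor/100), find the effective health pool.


EHP = 750 * (1 + 15/100)
= 750 * (1 + 0.15)
= 750 * 1.15
= 862.5

862.5 EHP


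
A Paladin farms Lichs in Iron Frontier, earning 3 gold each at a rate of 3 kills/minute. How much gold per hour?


Gold per minute = 3 * 3 = 9
Gold per hour = 9 * 60 = 540

540 gold/hour


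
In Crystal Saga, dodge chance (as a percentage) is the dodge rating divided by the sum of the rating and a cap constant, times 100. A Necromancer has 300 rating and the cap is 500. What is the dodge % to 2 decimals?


dodge% = 300 / (300 + 500) * 100
= 300 / 800 * 100
= 0.375 * 100
= 37.50%

37.50%


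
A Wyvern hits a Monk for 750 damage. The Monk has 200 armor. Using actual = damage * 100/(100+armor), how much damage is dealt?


actual = 750 * 100 / (100 + 200)
= 750 * 100 / 300
= 75000 / 300
= 250.00

250.00 damage


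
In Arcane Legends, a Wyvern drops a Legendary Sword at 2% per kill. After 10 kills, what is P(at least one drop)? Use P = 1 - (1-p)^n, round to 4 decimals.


P(at least one) = 1 - P(none) = 1 - (1-p)^n
p = 2/100 = 0.02
1 - p = 0.98
(1 - p)^10 = 0.98^10 = 0.817073
P(at least one) = 1 - 0.817073 = 0.1829

0.1829


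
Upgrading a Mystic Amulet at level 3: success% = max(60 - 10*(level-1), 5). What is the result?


raw_rate = 60 - 10 * (3 - 1)
= 60 - 10 * 2
= 60 - 20
= 40
Apply floor: max(40, 5) = 40%

40%


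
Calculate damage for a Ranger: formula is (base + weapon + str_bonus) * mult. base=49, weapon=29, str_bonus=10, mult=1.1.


Sum base + weapon + str = 49 + 29 + 10 = 88
Multiply by 1.1:
88 * 1.1 = 96.8

96.8 damage


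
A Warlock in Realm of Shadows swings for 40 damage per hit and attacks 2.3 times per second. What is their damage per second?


DPS = damage * attack_speed
= 40 * 2.3
= 92.0

92.0 DPS


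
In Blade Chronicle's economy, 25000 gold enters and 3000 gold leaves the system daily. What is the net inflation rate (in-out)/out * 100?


Net gold = 25000 - 3000 = 22000
Inflation rate = net / sunk * 100 = 22000 / 3000 * 100
= 7.333333 * 100
= 733.33%

733.33%


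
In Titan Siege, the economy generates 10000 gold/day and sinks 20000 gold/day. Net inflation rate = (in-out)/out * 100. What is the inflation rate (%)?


Net gold = 10000 - 20000 = -10000
Inflation rate = net / sunk * 100 = -10000 / 20000 * 100
= -0.5 * 100
= -50.00%

-50.00%


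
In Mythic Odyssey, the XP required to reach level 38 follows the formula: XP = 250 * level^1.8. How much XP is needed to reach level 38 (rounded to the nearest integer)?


XP = 250 * level^1.8
Substitute level = 38:
XP = 250 * 38^1.8
= 250 * 697.6064
= 174402

174402 XP


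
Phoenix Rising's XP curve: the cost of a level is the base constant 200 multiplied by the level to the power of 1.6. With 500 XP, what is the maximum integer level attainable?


XP = 200 * level^1.6, so level = (XP / 200)^(1/1.6)
= (500 / 200)^(1/1.6)
= 2.5^0.625
= 1.773
Floor: level = 1

level 1


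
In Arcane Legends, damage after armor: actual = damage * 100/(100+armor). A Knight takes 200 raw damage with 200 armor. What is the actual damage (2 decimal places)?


actual = 200 * 100 / (100 + 200)
= 200 * 100 / 300
= 20000 / 300
= 66.67

66.67 damage


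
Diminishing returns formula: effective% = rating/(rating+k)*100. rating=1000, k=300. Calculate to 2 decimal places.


effective% = rating / (rating + k) * 100
= 1000 / (1000 + 300) * 100
= 1000 / 1300 * 100
= 0.769231 * 100
= 76.92%

76.92%


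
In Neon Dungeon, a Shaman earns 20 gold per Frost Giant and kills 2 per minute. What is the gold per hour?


Gold per minute = 20 * 2 = 40
Gold per hour = 40 * 60 = 2400

2400 gold/hour


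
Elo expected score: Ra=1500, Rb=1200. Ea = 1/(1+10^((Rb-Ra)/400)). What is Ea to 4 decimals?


Elo expected score: Ea = 1/(1 + 10^((Rb-Ra)/400))
Rb - Ra = 1200 - 1500 = -300
(Rb-Ra)/400 = -300/400 = -0.75
10^-0.75 = 0.177828
Ea = 1/(1 + 0.177828) = 1/1.177828 = 0.8490

0.8490


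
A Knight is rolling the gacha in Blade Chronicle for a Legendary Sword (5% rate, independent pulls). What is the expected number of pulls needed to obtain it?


Expected pulls for a geometric distribution = 1/p = 100 / rate%
= 100 / 5
= 20.0

20.0 pulls


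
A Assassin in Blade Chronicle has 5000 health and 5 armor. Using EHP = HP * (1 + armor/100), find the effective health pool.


EHP = 5000 * (1 + 5/100)
= 5000 * (1 + 0.05)
= 5000 * 1.05
= 5250.0

5250.0 EHP


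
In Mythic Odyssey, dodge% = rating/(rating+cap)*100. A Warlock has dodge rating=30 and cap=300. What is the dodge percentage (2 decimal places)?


dodge% = 30 / (30 + 300) * 100
= 30 / 330 * 100
= 0.090909 * 100
= 9.09%

9.09%


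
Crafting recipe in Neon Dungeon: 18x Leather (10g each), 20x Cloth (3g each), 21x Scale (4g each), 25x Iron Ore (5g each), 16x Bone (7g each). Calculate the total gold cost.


Cost breakdown:
  Leather: 18 * 10 = 180
  Cloth: 20 * 3 = 60
  Scale: 21 * 4 = 84
  Iron Ore: 25 * 5 = 125
  Bone: 16 * 7 = 112
Total = 180 + 60 + 84 + 125 + 112 = 561

561 gold


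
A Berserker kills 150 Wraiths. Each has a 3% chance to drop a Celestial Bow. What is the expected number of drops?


Expected drops = kills * (drop_rate / 100)
= 150 * (3 / 100)
= 150 * 0.03
= 4.5

4.5 drops
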